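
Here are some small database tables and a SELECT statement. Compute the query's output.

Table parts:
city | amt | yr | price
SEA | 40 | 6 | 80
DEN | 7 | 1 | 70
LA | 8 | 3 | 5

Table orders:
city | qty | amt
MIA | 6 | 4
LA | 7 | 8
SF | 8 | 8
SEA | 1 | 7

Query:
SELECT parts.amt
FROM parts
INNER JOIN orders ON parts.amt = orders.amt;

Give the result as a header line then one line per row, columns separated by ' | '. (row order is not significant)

== RESULT ==
parts.amt
7
8
8

Derivation:
After JOIN orders (3 rows):
parts.city | parts.amt | parts.yr | parts.price | orders.city | orders.qty | orders.amt
DEN | 7 | 1 | 70 | SEA | 1 | 7
LA | 8 | 3 | 5 | LA | 7 | 8
LA | 8 | 3 | 5 | SF | 8 | 8
After SELECT (3 rows):
parts.amt
7
8
8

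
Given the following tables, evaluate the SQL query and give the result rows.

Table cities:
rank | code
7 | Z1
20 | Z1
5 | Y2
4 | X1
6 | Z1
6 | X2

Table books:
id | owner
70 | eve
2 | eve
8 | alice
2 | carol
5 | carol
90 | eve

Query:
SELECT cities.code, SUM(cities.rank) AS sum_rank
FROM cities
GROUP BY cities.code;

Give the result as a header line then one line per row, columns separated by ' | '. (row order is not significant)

== RESULT ==
cities.code | sum_rank
Z1 | 33
Y2 | 5
X1 | 4
X2 | 6

Derivation:
After GROUP BY (4 rows):
cities.code | sum_rank
Z1 | 33
Y2 | 5
X1 | 4
X2 | 6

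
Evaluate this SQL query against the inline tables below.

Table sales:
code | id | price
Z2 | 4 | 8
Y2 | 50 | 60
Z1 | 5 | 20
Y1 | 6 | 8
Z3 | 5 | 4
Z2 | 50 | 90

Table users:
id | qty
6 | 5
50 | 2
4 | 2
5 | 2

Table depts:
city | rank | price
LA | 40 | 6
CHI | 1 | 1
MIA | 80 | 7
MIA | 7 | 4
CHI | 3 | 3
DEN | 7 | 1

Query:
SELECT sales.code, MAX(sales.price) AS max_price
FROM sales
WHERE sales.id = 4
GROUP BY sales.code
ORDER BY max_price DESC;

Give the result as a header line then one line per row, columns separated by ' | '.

== RESULT ==
sales.code | max_price
Z2 | 8

Derivation:
After WHERE (1 rows):
sales.code | sales.id | sales.price
Z2 | 4 | 8
After GROUP BY (1 rows):
sales.code | max_price
Z2 | 8
After ORDER BY (1 rows):
sales.code | max_price
Z2 | 8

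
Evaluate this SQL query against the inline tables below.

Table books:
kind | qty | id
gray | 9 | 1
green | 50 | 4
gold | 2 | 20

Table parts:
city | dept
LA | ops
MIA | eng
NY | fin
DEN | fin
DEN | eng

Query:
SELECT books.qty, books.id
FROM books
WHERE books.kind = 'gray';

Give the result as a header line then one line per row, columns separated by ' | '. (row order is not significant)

== RESULT ==
books.qty | books.id
9 | 1

Derivation:
After WHERE (1 rows):
books.kind | books.qty | books.id
gray | 9 | 1
After SELECT (1 rows):
books.qty | books.id
9 | 1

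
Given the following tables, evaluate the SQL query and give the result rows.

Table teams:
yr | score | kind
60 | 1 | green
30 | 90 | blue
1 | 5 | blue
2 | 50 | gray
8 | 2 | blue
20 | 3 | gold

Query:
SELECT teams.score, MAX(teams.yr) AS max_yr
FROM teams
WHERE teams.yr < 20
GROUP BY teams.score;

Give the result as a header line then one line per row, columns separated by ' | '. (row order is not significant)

== RESULT ==
teams.score | max_yr
5 | 1
50 | 2
2 | 8

Derivation:
After WHERE (3 rows):
teams.yr | teams.score | teams.kind
1 | 5 | blue
2 | 50 | gray
8 | 2 | blue
After GROUP BY (3 rows):
teams.score | max_yr
5 | 1
50 | 2
2 | 8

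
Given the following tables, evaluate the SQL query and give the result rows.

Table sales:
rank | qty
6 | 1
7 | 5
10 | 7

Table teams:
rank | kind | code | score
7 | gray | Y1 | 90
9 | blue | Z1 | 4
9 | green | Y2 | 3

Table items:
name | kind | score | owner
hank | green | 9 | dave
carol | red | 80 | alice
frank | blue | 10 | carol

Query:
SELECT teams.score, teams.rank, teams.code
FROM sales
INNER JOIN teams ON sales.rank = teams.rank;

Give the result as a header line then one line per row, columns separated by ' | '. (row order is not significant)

After JOIN teams (1 rows):
sales.rank | sales.qty | teams.rank | teams.kind | teams.code | teams.score
7 | 5 | 7 | gray | Y1 | 90
After SELECT (1 rows):
teams.score | teams.rank | teams.code
90 | 7 | Y1

== RESULT ==
teams.score | teams.rank | teams.code
90 | 7 | Y1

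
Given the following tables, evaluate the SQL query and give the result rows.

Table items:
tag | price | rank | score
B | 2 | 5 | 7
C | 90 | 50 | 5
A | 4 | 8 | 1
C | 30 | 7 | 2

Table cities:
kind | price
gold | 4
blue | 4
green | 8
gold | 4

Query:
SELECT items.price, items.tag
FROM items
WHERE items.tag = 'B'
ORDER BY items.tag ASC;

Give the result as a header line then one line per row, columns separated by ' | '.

== RESULT ==
items.price | items.tag
2 | B

Derivation:
After WHERE (1 rows):
items.tag | items.price | items.rank | items.score
B | 2 | 5 | 7
After SELECT (1 rows):
items.price | items.tag
2 | B
After ORDER BY (1 rows):
items.price | items.tag
2 | B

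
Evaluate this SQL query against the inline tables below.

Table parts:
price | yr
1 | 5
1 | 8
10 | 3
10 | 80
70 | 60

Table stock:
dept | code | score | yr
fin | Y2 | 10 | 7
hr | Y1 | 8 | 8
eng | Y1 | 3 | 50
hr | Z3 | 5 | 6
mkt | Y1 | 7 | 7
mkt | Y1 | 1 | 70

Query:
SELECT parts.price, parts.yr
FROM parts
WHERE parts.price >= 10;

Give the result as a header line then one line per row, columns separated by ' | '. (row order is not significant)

After WHERE (3 rows):
parts.price | parts.yr
10 | 3
10 | 80
70 | 60
After SELECT (3 rows):
parts.price | parts.yr
10 | 3
10 | 80
70 | 60

== RESULT ==
parts.price | parts.yr
10 | 3
10 | 80
70 | 60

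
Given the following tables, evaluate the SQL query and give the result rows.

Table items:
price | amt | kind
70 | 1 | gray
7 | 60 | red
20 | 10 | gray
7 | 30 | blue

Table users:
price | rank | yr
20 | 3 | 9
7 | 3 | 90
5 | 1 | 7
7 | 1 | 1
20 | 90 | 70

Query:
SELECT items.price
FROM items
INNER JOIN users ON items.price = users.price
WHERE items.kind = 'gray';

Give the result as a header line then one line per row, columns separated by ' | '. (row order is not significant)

After JOIN users (6 rows):
items.price | items.amt | items.kind | users.price | users.rank | users.yr
7 | 60 | red | 7 | 3 | 90
7 | 60 | red | 7 | 1 | 1
20 | 10 | gray | 20 | 3 | 9
20 | 10 | gray | 20 | 90 | 70
7 | 30 | blue | 7 | 3 | 90
7 | 30 | blue | 7 | 1 | 1
After WHERE (2 rows):
items.price | items.amt | items.kind | users.price | users.rank | users.yr
20 | 10 | gray | 20 | 3 | 9
20 | 10 | gray | 20 | 90 | 70
After SELECT (2 rows):
items.price
20
20

== RESULT ==
items.price
20
20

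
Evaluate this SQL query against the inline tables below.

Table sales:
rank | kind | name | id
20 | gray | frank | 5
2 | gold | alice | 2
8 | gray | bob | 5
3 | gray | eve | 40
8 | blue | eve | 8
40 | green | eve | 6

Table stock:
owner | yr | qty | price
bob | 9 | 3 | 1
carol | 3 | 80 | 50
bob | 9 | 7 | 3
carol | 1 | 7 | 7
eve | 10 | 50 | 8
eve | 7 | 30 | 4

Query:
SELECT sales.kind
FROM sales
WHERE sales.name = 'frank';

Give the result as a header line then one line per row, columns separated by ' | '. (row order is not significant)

After WHERE (1 rows):
sales.rank | sales.kind | sales.name | sales.id
20 | gray | frank | 5
After SELECT (1 rows):
sales.kind
gray

== RESULT ==
sales.kind
gray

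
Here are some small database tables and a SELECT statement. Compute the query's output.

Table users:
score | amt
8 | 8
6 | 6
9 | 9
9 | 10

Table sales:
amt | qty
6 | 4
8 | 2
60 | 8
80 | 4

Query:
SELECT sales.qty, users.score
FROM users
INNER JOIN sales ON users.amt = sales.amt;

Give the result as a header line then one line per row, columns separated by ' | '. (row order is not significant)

== RESULT ==
sales.qty | users.score
2 | 8
4 | 6

Derivation:
After JOIN sales (2 rows):
users.score | users.amt | sales.amt | sales.qty
8 | 8 | 8 | 2
6 | 6 | 6 | 4
After SELECT (2 rows):
sales.qty | users.score
2 | 8
4 | 6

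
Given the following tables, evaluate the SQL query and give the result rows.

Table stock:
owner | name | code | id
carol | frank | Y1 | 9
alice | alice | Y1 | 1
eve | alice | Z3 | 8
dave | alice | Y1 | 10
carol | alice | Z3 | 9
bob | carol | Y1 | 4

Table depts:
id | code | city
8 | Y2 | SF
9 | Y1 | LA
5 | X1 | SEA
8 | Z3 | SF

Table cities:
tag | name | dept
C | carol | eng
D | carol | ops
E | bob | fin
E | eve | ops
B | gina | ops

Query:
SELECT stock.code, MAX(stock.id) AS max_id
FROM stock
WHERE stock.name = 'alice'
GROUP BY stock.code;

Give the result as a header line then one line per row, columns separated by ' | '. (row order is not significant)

After WHERE (4 rows):
stock.owner | stock.name | stock.code | stock.id
alice | alice | Y1 | 1
eve | alice | Z3 | 8
dave | alice | Y1 | 10
carol | alice | Z3 | 9
After GROUP BY (2 rows):
stock.code | max_id
Y1 | 10
Z3 | 9

== RESULT ==
stock.code | max_id
Y1 | 10
Z3 | 9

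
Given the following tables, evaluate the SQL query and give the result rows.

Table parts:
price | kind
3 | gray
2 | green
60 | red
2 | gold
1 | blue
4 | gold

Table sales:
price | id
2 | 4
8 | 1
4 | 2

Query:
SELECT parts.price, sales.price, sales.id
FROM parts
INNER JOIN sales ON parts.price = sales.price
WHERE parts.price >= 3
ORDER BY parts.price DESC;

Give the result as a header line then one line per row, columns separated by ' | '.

After JOIN sales (3 rows):
parts.price | parts.kind | sales.price | sales.id
2 | green | 2 | 4
2 | gold | 2 | 4
4 | gold | 4 | 2
After WHERE (1 rows):
parts.price | parts.kind | sales.price | sales.id
4 | gold | 4 | 2
After SELECT (1 rows):
parts.price | sales.price | sales.id
4 | 4 | 2
After ORDER BY (1 rows):
parts.price | sales.price | sales.id
4 | 4 | 2

== RESULT ==
parts.price | sales.price | sales.id
4 | 4 | 2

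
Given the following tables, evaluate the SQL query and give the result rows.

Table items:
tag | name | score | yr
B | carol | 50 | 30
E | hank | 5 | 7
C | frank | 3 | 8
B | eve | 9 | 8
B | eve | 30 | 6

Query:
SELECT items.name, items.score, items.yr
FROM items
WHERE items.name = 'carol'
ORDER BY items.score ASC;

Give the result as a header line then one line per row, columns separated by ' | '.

After WHERE (1 rows):
items.tag | items.name | items.score | items.yr
B | carol | 50 | 30
After SELECT (1 rows):
items.name | items.score | items.yr
carol | 50 | 30
After ORDER BY (1 rows):
items.name | items.score | items.yr
carol | 50 | 30

== RESULT ==
items.name | items.score | items.yr
carol | 50 | 30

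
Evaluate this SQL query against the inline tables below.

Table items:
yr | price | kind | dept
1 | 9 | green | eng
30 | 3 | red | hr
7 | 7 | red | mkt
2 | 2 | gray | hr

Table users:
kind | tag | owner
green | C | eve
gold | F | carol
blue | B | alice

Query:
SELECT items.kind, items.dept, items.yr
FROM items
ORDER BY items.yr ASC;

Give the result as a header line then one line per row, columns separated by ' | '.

After SELECT (4 rows):
items.kind | items.dept | items.yr
green | eng | 1
red | hr | 30
red | mkt | 7
gray | hr | 2
After ORDER BY (4 rows):
items.kind | items.dept | items.yr
green | eng | 1
gray | hr | 2
red | mkt | 7
red | hr | 30

== RESULT ==
items.kind | items.dept | items.yr
green | eng | 1
gray | hr | 2
red | mkt | 7
red | hr | 30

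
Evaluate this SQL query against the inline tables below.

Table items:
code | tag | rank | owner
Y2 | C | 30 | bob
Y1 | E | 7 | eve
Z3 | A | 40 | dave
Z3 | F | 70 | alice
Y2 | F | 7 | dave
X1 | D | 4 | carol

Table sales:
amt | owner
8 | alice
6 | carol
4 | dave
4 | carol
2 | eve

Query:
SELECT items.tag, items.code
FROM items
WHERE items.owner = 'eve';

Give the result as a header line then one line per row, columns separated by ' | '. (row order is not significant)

== RESULT ==
items.tag | items.code
E | Y1

Derivation:
After WHERE (1 rows):
items.code | items.tag | items.rank | items.owner
Y1 | E | 7 | eve
After SELECT (1 rows):
items.tag | items.code
E | Y1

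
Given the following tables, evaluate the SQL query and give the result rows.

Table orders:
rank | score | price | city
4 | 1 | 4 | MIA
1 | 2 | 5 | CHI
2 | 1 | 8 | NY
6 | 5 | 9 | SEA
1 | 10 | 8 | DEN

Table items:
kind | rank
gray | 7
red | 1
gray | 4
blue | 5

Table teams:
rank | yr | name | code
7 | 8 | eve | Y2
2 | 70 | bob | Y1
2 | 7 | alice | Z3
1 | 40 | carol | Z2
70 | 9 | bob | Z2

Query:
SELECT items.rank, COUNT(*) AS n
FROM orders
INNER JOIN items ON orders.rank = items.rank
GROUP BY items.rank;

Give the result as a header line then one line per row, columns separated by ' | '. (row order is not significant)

After JOIN items (3 rows):
orders.rank | orders.score | orders.price | orders.city | items.kind | items.rank
4 | 1 | 4 | MIA | gray | 4
1 | 2 | 5 | CHI | red | 1
1 | 10 | 8 | DEN | red | 1
After GROUP BY (2 rows):
items.rank | n
4 | 1
1 | 2

== RESULT ==
items.rank | n
4 | 1
1 | 2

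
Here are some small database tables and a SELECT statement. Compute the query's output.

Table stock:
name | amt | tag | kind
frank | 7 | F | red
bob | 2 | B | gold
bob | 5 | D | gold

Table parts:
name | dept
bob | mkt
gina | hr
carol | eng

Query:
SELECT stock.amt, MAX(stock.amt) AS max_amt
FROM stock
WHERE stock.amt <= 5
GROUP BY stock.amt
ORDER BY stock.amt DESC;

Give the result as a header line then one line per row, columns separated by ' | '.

== RESULT ==
stock.amt | max_amt
5 | 5
2 | 2

Derivation:
After WHERE (2 rows):
stock.name | stock.amt | stock.tag | stock.kind
bob | 2 | B | gold
bob | 5 | D | gold
After GROUP BY (2 rows):
stock.amt | max_amt
2 | 2
5 | 5
After ORDER BY (2 rows):
stock.amt | max_amt
5 | 5
2 | 2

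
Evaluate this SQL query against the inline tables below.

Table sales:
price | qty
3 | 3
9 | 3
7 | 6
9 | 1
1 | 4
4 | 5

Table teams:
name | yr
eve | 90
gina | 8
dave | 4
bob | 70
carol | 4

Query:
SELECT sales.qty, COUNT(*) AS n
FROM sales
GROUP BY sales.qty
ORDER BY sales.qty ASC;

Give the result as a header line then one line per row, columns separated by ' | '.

After GROUP BY (5 rows):
sales.qty | n
3 | 2
6 | 1
1 | 1
4 | 1
5 | 1
After ORDER BY (5 rows):
sales.qty | n
1 | 1
3 | 2
4 | 1
5 | 1
6 | 1

== RESULT ==
sales.qty | n
1 | 1
3 | 2
4 | 1
5 | 1
6 | 1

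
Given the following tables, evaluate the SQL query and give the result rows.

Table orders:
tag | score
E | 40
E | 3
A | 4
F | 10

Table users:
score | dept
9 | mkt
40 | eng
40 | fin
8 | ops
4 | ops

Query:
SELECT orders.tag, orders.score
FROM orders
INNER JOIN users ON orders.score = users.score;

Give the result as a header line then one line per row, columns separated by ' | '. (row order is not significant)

After JOIN users (3 rows):
orders.tag | orders.score | users.score | users.dept
E | 40 | 40 | eng
E | 40 | 40 | fin
A | 4 | 4 | ops
After SELECT (3 rows):
orders.tag | orders.score
E | 40
E | 40
A | 4

== RESULT ==
orders.tag | orders.score
E | 40
E | 40
A | 4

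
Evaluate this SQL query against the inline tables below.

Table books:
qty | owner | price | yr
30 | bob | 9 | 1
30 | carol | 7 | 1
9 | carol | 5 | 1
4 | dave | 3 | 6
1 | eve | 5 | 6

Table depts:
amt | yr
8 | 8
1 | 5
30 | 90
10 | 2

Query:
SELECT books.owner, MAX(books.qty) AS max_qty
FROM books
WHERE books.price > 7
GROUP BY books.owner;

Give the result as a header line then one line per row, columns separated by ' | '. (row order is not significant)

After WHERE (1 rows):
books.qty | books.owner | books.price | books.yr
30 | bob | 9 | 1
After GROUP BY (1 rows):
books.owner | max_qty
bob | 30

== RESULT ==
books.owner | max_qty
bob | 30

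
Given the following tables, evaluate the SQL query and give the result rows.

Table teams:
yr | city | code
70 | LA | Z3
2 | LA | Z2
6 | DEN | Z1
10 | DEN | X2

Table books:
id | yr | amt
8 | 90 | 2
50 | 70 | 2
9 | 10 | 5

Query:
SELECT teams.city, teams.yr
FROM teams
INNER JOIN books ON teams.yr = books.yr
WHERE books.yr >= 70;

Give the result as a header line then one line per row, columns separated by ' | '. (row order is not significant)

After JOIN books (2 rows):
teams.yr | teams.city | teams.code | books.id | books.yr | books.amt
70 | LA | Z3 | 50 | 70 | 2
10 | DEN | X2 | 9 | 10 | 5
After WHERE (1 rows):
teams.yr | teams.city | teams.code | books.id | books.yr | books.amt
70 | LA | Z3 | 50 | 70 | 2
After SELECT (1 rows):
teams.city | teams.yr
LA | 70

== RESULT ==
teams.city | teams.yr
LA | 70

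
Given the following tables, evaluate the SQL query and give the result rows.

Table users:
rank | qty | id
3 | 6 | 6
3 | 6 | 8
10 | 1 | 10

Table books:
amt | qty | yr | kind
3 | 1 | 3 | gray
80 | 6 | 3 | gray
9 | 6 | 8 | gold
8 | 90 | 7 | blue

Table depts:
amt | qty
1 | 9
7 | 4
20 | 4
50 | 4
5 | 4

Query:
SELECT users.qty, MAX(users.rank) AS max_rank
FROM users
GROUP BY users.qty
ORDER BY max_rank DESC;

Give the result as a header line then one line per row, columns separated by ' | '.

After GROUP BY (2 rows):
users.qty | max_rank
6 | 3
1 | 10
After ORDER BY (2 rows):
users.qty | max_rank
1 | 10
6 | 3

== RESULT ==
users.qty | max_rank
1 | 10
6 | 3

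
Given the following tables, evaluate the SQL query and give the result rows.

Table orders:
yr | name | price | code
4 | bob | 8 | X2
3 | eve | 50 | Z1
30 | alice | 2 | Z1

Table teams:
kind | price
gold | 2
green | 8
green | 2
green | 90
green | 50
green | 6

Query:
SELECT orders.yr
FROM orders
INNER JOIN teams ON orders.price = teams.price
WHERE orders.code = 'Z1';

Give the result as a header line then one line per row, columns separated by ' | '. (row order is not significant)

== RESULT ==
orders.yr
3
30
30

Derivation:
After JOIN teams (4 rows):
orders.yr | orders.name | orders.price | orders.code | teams.kind | teams.price
4 | bob | 8 | X2 | green | 8
3 | eve | 50 | Z1 | green | 50
30 | alice | 2 | Z1 | gold | 2
30 | alice | 2 | Z1 | green | 2
After WHERE (3 rows):
orders.yr | orders.name | orders.price | orders.code | teams.kind | teams.price
3 | eve | 50 | Z1 | green | 50
30 | alice | 2 | Z1 | gold | 2
30 | alice | 2 | Z1 | green | 2
After SELECT (3 rows):
orders.yr
3
30
30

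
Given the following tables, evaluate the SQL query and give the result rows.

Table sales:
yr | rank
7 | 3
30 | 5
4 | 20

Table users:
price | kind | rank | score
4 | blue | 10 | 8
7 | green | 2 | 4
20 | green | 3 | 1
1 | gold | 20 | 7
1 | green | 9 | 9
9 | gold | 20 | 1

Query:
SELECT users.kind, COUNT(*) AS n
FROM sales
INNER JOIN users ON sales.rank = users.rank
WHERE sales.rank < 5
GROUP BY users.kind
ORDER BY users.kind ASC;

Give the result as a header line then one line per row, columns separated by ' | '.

After JOIN users (3 rows):
sales.yr | sales.rank | users.price | users.kind | users.rank | users.score
7 | 3 | 20 | green | 3 | 1
4 | 20 | 1 | gold | 20 | 7
4 | 20 | 9 | gold | 20 | 1
After WHERE (1 rows):
sales.yr | sales.rank | users.price | users.kind | users.rank | users.score
7 | 3 | 20 | green | 3 | 1
After GROUP BY (1 rows):
users.kind | n
green | 1
After ORDER BY (1 rows):
users.kind | n
green | 1

== RESULT ==
users.kind | n
green | 1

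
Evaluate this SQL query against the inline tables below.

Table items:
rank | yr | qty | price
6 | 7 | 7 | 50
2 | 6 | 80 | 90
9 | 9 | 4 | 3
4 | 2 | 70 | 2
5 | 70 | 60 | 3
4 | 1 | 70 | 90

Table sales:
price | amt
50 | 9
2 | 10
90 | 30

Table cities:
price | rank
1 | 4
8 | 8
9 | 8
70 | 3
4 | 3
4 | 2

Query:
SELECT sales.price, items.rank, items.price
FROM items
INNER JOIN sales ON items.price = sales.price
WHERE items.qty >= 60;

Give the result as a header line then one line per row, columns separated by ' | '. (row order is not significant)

After JOIN sales (4 rows):
items.rank | items.yr | items.qty | items.price | sales.price | sales.amt
6 | 7 | 7 | 50 | 50 | 9
2 | 6 | 80 | 90 | 90 | 30
4 | 2 | 70 | 2 | 2 | 10
4 | 1 | 70 | 90 | 90 | 30
After WHERE (3 rows):
items.rank | items.yr | items.qty | items.price | sales.price | sales.amt
2 | 6 | 80 | 90 | 90 | 30
4 | 2 | 70 | 2 | 2 | 10
4 | 1 | 70 | 90 | 90 | 30
After SELECT (3 rows):
sales.price | items.rank | items.price
90 | 2 | 90
2 | 4 | 2
90 | 4 | 90

== RESULT ==
sales.price | items.rank | items.price
90 | 2 | 90
2 | 4 | 2
90 | 4 | 90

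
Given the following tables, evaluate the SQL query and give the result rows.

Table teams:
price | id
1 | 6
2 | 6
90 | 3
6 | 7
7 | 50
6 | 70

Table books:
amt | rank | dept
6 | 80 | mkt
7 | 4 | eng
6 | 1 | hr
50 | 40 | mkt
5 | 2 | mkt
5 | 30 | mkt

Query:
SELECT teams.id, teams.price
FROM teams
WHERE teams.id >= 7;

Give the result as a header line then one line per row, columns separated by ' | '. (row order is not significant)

After WHERE (3 rows):
teams.price | teams.id
6 | 7
7 | 50
6 | 70
After SELECT (3 rows):
teams.id | teams.price
7 | 6
50 | 7
70 | 6

== RESULT ==
teams.id | teams.price
7 | 6
50 | 7
70 | 6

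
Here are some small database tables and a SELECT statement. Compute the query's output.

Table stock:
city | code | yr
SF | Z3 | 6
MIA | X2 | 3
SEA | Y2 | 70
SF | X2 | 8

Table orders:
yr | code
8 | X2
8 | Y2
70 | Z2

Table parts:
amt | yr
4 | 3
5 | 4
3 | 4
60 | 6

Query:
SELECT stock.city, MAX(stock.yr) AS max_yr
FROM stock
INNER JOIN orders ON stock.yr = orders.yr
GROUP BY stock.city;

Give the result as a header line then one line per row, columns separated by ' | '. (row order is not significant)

After JOIN orders (3 rows):
stock.city | stock.code | stock.yr | orders.yr | orders.code
SEA | Y2 | 70 | 70 | Z2
SF | X2 | 8 | 8 | X2
SF | X2 | 8 | 8 | Y2
After GROUP BY (2 rows):
stock.city | max_yr
SEA | 70
SF | 8

== RESULT ==
stock.city | max_yr
SEA | 70
SF | 8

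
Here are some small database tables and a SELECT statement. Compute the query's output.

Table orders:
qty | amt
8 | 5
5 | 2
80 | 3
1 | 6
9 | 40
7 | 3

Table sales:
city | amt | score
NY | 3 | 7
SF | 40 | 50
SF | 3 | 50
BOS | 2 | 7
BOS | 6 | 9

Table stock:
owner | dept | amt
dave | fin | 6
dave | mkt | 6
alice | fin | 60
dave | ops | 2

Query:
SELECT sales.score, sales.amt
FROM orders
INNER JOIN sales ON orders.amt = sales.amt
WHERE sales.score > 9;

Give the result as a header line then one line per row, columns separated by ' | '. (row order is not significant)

After JOIN sales (7 rows):
orders.qty | orders.amt | sales.city | sales.amt | sales.score
5 | 2 | BOS | 2 | 7
80 | 3 | NY | 3 | 7
80 | 3 | SF | 3 | 50
1 | 6 | BOS | 6 | 9
9 | 40 | SF | 40 | 50
7 | 3 | NY | 3 | 7
7 | 3 | SF | 3 | 50
After WHERE (3 rows):
orders.qty | orders.amt | sales.city | sales.amt | sales.score
80 | 3 | SF | 3 | 50
9 | 40 | SF | 40 | 50
7 | 3 | SF | 3 | 50
After SELECT (3 rows):
sales.score | sales.amt
50 | 3
50 | 40
50 | 3

== RESULT ==
sales.score | sales.amt
50 | 3
50 | 40
50 | 3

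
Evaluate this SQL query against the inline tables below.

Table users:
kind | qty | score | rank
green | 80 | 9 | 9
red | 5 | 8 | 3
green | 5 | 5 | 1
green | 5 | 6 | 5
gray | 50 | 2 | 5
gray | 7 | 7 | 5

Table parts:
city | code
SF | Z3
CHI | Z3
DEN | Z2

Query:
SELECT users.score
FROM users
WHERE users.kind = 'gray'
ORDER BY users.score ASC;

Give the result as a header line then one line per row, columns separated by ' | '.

== RESULT ==
users.score
2
7

Derivation:
After WHERE (2 rows):
users.kind | users.qty | users.score | users.rank
gray | 50 | 2 | 5
gray | 7 | 7 | 5
After SELECT (2 rows):
users.score
2
7
After ORDER BY (2 rows):
users.score
2
7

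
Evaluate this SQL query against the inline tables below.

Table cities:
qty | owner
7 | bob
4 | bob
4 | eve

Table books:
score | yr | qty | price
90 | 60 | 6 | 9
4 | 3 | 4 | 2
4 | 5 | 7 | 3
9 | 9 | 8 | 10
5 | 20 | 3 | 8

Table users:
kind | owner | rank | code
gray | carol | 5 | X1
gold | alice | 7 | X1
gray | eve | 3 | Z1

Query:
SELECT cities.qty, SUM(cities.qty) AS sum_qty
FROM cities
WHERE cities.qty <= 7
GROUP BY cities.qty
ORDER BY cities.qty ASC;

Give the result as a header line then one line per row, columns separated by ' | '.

After WHERE (3 rows):
cities.qty | cities.owner
7 | bob
4 | bob
4 | eve
After GROUP BY (2 rows):
cities.qty | sum_qty
7 | 7
4 | 8
After ORDER BY (2 rows):
cities.qty | sum_qty
4 | 8
7 | 7

== RESULT ==
cities.qty | sum_qty
4 | 8
7 | 7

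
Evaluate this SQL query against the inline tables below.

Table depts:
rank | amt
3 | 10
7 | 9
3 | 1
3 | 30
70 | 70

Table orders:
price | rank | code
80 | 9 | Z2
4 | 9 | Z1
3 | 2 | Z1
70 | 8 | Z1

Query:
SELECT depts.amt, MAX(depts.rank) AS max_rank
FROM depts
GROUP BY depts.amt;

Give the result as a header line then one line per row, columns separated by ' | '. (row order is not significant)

After GROUP BY (5 rows):
depts.amt | max_rank
10 | 3
9 | 7
1 | 3
30 | 3
70 | 70

== RESULT ==
depts.amt | max_rank
10 | 3
9 | 7
1 | 3
30 | 3
70 | 70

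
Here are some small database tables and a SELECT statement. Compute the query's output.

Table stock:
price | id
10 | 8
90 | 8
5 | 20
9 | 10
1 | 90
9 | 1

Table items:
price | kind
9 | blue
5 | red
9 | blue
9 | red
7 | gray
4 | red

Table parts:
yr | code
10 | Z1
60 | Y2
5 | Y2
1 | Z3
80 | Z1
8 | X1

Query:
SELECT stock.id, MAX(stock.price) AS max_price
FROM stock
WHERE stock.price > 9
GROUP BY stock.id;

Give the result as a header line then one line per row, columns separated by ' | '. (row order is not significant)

== RESULT ==
stock.id | max_price
8 | 90

Derivation:
After WHERE (2 rows):
stock.price | stock.id
10 | 8
90 | 8
After GROUP BY (1 rows):
stock.id | max_price
8 | 90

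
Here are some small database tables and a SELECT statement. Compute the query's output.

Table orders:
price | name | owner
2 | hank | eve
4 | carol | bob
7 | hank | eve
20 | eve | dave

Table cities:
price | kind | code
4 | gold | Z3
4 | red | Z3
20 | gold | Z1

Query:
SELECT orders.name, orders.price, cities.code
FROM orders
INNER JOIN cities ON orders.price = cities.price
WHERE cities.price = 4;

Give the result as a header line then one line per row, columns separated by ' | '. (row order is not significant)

After JOIN cities (3 rows):
orders.price | orders.name | orders.owner | cities.price | cities.kind | cities.code
4 | carol | bob | 4 | gold | Z3
4 | carol | bob | 4 | red | Z3
20 | eve | dave | 20 | gold | Z1
After WHERE (2 rows):
orders.price | orders.name | orders.owner | cities.price | cities.kind | cities.code
4 | carol | bob | 4 | gold | Z3
4 | carol | bob | 4 | red | Z3
After SELECT (2 rows):
orders.name | orders.price | cities.code
carol | 4 | Z3
carol | 4 | Z3

== RESULT ==
orders.name | orders.price | cities.code
carol | 4 | Z3
carol | 4 | Z3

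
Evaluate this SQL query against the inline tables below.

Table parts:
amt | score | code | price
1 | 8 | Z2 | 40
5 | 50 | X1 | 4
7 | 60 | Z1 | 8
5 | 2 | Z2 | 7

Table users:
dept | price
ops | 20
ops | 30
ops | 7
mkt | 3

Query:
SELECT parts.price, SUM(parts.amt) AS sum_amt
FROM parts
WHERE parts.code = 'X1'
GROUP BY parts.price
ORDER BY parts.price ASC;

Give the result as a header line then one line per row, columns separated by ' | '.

After WHERE (1 rows):
parts.amt | parts.score | parts.code | parts.price
5 | 50 | X1 | 4
After GROUP BY (1 rows):
parts.price | sum_amt
4 | 5
After ORDER BY (1 rows):
parts.price | sum_amt
4 | 5

== RESULT ==
parts.price | sum_amt
4 | 5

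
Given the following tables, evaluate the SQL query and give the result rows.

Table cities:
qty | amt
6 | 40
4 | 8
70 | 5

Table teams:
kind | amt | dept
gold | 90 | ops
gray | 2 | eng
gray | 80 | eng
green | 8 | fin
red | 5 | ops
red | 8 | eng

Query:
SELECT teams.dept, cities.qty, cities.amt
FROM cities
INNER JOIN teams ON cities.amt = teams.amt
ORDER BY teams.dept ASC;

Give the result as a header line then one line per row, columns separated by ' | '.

== RESULT ==
teams.dept | cities.qty | cities.amt
eng | 4 | 8
fin | 4 | 8
ops | 70 | 5

Derivation:
After JOIN teams (3 rows):
cities.qty | cities.amt | teams.kind | teams.amt | teams.dept
4 | 8 | green | 8 | fin
4 | 8 | red | 8 | eng
70 | 5 | red | 5 | ops
After SELECT (3 rows):
teams.dept | cities.qty | cities.amt
fin | 4 | 8
eng | 4 | 8
ops | 70 | 5
After ORDER BY (3 rows):
teams.dept | cities.qty | cities.amt
eng | 4 | 8
fin | 4 | 8
ops | 70 | 5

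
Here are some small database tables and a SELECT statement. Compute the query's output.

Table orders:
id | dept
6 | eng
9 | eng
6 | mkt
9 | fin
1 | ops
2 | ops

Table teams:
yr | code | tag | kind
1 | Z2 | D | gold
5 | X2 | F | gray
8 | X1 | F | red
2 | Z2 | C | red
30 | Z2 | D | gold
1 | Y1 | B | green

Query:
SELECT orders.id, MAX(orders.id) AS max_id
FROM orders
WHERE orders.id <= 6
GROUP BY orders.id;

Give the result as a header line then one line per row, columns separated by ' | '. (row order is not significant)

After WHERE (4 rows):
orders.id | orders.dept
6 | eng
6 | mkt
1 | ops
2 | ops
After GROUP BY (3 rows):
orders.id | max_id
6 | 6
1 | 1
2 | 2

== RESULT ==
orders.id | max_id
6 | 6
1 | 1
2 | 2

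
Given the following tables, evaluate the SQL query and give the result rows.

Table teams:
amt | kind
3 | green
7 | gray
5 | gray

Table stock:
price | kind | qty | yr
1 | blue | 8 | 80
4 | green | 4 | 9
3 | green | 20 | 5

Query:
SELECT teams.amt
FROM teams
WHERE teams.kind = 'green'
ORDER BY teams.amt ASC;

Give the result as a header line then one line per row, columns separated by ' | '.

After WHERE (1 rows):
teams.amt | teams.kind
3 | green
After SELECT (1 rows):
teams.amt
3
After ORDER BY (1 rows):
teams.amt
3

== RESULT ==
teams.amt
3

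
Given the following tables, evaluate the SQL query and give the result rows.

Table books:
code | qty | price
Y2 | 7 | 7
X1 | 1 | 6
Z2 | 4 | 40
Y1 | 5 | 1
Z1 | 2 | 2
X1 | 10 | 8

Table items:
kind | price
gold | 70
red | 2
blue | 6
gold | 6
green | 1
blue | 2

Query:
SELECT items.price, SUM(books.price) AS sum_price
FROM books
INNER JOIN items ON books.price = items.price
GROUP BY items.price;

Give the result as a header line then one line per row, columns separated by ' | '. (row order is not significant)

After JOIN items (5 rows):
books.code | books.qty | books.price | items.kind | items.price
X1 | 1 | 6 | blue | 6
X1 | 1 | 6 | gold | 6
Y1 | 5 | 1 | green | 1
Z1 | 2 | 2 | red | 2
Z1 | 2 | 2 | blue | 2
After GROUP BY (3 rows):
items.price | sum_price
6 | 12
1 | 1
2 | 4

== RESULT ==
items.price | sum_price
6 | 12
1 | 1
2 | 4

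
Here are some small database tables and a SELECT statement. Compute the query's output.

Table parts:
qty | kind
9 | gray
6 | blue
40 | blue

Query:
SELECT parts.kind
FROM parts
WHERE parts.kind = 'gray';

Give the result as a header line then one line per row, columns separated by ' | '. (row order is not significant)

== RESULT ==
parts.kind
gray

Derivation:
After WHERE (1 rows):
parts.qty | parts.kind
9 | gray
After SELECT (1 rows):
parts.kind
gray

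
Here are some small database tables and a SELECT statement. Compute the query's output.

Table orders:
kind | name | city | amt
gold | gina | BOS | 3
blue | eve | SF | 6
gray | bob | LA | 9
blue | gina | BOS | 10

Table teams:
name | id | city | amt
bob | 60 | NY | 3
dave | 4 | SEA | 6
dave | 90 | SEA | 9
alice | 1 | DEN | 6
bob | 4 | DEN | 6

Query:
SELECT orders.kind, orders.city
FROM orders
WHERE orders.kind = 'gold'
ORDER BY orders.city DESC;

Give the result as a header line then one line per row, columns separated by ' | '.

== RESULT ==
orders.kind | orders.city
gold | BOS

Derivation:
After WHERE (1 rows):
orders.kind | orders.name | orders.city | orders.amt
gold | gina | BOS | 3
After SELECT (1 rows):
orders.kind | orders.city
gold | BOS
After ORDER BY (1 rows):
orders.kind | orders.city
gold | BOS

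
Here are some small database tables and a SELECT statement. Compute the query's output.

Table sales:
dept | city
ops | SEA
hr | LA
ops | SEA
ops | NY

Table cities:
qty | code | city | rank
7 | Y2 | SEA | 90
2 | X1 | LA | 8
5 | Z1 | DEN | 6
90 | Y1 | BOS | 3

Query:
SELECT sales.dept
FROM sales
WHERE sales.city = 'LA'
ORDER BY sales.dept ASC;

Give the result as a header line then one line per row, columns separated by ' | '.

After WHERE (1 rows):
sales.dept | sales.city
hr | LA
After SELECT (1 rows):
sales.dept
hr
After ORDER BY (1 rows):
sales.dept
hr

== RESULT ==
sales.dept
hr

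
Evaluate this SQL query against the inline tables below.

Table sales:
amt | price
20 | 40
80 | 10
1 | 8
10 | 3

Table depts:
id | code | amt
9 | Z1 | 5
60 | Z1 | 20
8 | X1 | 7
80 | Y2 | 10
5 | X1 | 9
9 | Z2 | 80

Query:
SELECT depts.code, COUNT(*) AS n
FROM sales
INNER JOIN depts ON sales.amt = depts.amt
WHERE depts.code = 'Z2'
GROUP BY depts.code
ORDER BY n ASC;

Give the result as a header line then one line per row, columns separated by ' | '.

== RESULT ==
depts.code | n
Z2 | 1

Derivation:
After JOIN depts (3 rows):
sales.amt | sales.price | depts.id | depts.code | depts.amt
20 | 40 | 60 | Z1 | 20
80 | 10 | 9 | Z2 | 80
10 | 3 | 80 | Y2 | 10
After WHERE (1 rows):
sales.amt | sales.price | depts.id | depts.code | depts.amt
80 | 10 | 9 | Z2 | 80
After GROUP BY (1 rows):
depts.code | n
Z2 | 1
After ORDER BY (1 rows):
depts.code | n
Z2 | 1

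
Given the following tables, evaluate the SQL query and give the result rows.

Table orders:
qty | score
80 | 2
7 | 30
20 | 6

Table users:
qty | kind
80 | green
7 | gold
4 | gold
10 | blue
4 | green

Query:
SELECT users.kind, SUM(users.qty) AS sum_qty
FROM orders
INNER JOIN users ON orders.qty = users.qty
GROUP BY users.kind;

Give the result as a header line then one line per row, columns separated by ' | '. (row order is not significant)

After JOIN users (2 rows):
orders.qty | orders.score | users.qty | users.kind
80 | 2 | 80 | green
7 | 30 | 7 | gold
After GROUP BY (2 rows):
users.kind | sum_qty
green | 80
gold | 7

== RESULT ==
users.kind | sum_qty
green | 80
gold | 7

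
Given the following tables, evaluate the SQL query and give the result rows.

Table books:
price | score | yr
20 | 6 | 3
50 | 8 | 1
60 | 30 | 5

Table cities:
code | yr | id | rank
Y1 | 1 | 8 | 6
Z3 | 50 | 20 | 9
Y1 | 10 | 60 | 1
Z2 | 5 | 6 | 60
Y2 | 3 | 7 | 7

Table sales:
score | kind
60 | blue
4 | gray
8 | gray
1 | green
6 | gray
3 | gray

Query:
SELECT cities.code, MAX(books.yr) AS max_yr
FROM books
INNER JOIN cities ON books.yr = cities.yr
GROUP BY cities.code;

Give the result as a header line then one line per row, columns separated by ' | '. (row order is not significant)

After JOIN cities (3 rows):
books.price | books.score | books.yr | cities.code | cities.yr | cities.id | cities.rank
20 | 6 | 3 | Y2 | 3 | 7 | 7
50 | 8 | 1 | Y1 | 1 | 8 | 6
60 | 30 | 5 | Z2 | 5 | 6 | 60
After GROUP BY (3 rows):
cities.code | max_yr
Y2 | 3
Y1 | 1
Z2 | 5

== RESULT ==
cities.code | max_yr
Y2 | 3
Y1 | 1
Z2 | 5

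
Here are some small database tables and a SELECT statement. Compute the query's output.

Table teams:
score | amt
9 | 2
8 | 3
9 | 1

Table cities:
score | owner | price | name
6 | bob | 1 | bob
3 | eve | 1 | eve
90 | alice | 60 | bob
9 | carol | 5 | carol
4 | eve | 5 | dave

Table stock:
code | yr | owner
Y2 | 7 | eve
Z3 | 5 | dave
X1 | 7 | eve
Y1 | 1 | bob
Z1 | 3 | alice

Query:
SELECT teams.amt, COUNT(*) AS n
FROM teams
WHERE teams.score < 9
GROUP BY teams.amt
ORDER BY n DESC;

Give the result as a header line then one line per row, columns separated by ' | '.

After WHERE (1 rows):
teams.score | teams.amt
8 | 3
After GROUP BY (1 rows):
teams.amt | n
3 | 1
After ORDER BY (1 rows):
teams.amt | n
3 | 1

== RESULT ==
teams.amt | n
3 | 1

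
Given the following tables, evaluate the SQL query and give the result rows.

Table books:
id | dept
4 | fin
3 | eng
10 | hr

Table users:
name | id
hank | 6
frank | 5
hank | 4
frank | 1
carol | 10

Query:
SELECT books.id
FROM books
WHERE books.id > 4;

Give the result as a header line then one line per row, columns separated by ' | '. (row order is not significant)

== RESULT ==
books.id
10

Derivation:
After WHERE (1 rows):
books.id | books.dept
10 | hr
After SELECT (1 rows):
books.id
10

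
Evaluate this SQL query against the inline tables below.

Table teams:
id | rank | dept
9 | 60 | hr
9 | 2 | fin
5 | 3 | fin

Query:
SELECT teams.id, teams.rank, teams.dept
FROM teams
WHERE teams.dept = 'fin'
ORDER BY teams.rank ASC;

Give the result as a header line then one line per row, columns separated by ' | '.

After WHERE (2 rows):
teams.id | teams.rank | teams.dept
9 | 2 | fin
5 | 3 | fin
After SELECT (2 rows):
teams.id | teams.rank | teams.dept
9 | 2 | fin
5 | 3 | fin
After ORDER BY (2 rows):
teams.id | teams.rank | teams.dept
9 | 2 | fin
5 | 3 | fin

== RESULT ==
teams.id | teams.rank | teams.dept
9 | 2 | fin
5 | 3 | fin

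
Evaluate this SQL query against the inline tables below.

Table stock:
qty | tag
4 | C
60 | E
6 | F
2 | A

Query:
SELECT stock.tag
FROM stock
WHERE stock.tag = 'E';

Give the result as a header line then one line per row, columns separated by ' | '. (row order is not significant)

After WHERE (1 rows):
stock.qty | stock.tag
60 | E
After SELECT (1 rows):
stock.tag
E

== RESULT ==
stock.tag
E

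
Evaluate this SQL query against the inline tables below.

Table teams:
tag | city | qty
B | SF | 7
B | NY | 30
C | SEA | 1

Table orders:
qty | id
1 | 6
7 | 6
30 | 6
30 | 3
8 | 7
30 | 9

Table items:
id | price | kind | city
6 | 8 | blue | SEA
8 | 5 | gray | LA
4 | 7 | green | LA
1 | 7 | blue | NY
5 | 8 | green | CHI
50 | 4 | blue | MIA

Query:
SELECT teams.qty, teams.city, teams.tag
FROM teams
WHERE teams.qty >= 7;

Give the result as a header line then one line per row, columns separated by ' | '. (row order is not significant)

== RESULT ==
teams.qty | teams.city | teams.tag
7 | SF | B
30 | NY | B

Derivation:
After WHERE (2 rows):
teams.tag | teams.city | teams.qty
B | SF | 7
B | NY | 30
After SELECT (2 rows):
teams.qty | teams.city | teams.tag
7 | SF | B
30 | NY | B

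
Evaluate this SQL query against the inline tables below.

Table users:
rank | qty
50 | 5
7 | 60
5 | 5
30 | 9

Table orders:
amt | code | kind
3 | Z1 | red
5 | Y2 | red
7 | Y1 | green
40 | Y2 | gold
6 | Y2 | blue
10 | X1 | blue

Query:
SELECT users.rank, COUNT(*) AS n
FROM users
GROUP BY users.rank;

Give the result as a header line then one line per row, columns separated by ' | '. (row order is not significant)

== RESULT ==
users.rank | n
50 | 1
7 | 1
5 | 1
30 | 1

Derivation:
After GROUP BY (4 rows):
users.rank | n
50 | 1
7 | 1
5 | 1
30 | 1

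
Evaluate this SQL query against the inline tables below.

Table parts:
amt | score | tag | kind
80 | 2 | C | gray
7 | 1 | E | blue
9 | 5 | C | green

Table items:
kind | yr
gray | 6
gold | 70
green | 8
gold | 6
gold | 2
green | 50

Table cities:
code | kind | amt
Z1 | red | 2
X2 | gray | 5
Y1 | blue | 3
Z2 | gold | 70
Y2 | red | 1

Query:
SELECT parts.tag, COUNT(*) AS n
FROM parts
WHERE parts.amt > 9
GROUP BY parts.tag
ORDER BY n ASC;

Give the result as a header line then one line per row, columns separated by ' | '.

After WHERE (1 rows):
parts.amt | parts.score | parts.tag | parts.kind
80 | 2 | C | gray
After GROUP BY (1 rows):
parts.tag | n
C | 1
After ORDER BY (1 rows):
parts.tag | n
C | 1

== RESULT ==
parts.tag | n
C | 1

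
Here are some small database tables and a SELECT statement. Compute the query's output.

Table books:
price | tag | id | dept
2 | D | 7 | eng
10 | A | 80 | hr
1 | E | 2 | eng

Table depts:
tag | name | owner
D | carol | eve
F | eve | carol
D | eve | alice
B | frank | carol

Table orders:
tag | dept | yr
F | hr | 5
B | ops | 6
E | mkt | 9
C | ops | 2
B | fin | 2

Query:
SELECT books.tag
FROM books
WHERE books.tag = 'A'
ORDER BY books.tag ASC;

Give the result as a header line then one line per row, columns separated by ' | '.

== RESULT ==
books.tag
A

Derivation:
After WHERE (1 rows):
books.price | books.tag | books.id | books.dept
10 | A | 80 | hr
After SELECT (1 rows):
books.tag
A
After ORDER BY (1 rows):
books.tag
A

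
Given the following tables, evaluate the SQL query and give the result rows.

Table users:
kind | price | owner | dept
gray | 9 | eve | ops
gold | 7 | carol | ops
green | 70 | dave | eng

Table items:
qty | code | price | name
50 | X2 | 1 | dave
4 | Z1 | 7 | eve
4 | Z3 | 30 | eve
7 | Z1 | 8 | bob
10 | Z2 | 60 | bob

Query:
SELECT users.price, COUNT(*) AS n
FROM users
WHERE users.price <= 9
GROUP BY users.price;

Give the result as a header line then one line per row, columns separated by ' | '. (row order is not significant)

== RESULT ==
users.price | n
9 | 1
7 | 1

Derivation:
After WHERE (2 rows):
users.kind | users.price | users.owner | users.dept
gray | 9 | eve | ops
gold | 7 | carol | ops
After GROUP BY (2 rows):
users.price | n
9 | 1
7 | 1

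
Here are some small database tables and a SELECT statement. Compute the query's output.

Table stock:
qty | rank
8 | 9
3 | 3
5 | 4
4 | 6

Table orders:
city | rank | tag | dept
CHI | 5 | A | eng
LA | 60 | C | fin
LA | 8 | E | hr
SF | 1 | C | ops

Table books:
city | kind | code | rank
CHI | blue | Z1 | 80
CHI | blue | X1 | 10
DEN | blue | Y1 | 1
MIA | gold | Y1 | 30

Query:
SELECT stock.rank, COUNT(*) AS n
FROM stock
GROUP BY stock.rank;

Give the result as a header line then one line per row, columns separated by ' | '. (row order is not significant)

After GROUP BY (4 rows):
stock.rank | n
9 | 1
3 | 1
4 | 1
6 | 1

== RESULT ==
stock.rank | n
9 | 1
3 | 1
4 | 1
6 | 1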